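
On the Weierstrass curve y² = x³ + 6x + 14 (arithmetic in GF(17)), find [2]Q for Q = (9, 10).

(3, 12)

tangent at (9, 10): λ = (3·9² + 6)/(2·10) ≡ 11/3. 3⁻¹ ≡ 6 (mod 17), so λ ≡ 11·6 ≡ 15.
  x = λ² - 9 - 9 = 225 - 18 ≡ 3; y = λ·(9 - 3) - 10 ≡ 12. → (3, 12)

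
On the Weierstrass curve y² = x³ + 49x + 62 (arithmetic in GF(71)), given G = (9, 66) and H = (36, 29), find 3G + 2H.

(45, 58)

First 3G:
Repeated addition: build up to 3G.
2G: tangent at (9, 66): λ = (3·9² + 49)/(2·66) ≡ 8/61. 61⁻¹ ≡ 7 (mod 71), so λ ≡ 8·7 ≡ 56.
  x = λ² - 9 - 9 = 3136 - 18 ≡ 65; y = λ·(9 - 65) - 66 ≡ 64. → (65, 64)
3G: (65, 64) + (9, 66). λ = (66 - 64)/(9 - 65) ≡ 2/15 mod 71. 15⁻¹ ≡ 19 (mod 71) since 15·19 = 285 ≡ 1, so λ ≡ 38.
  x = λ² - 65 - 9 = 1444 - 74 ≡ 21; y = λ·(65 - 21) - 64 ≡ 46. → (21, 46)
3G = (21, 46).
Next 2H:
Repeated addition: build up to 2H.
2H: tangent at (36, 29): λ = (3·36² + 49)/(2·29) ≡ 32/58. 58⁻¹ ≡ 60 (mod 71) since 58·60 = 3480 ≡ 1, so λ ≡ 32·60 ≡ 3.
  x = λ² - 36 - 36 = 9 - 72 ≡ 8; y = λ·(36 - 8) - 29 ≡ 55. → (8, 55)
2H = (8, 55).
Finally 3G + 2H:
(21, 46) + (8, 55). λ = (55 - 46)/(8 - 21) ≡ 9/58 mod 71. 58⁻¹ ≡ 60 (mod 71), so λ ≡ 43.
  x = λ² - 21 - 8 = 1849 - 29 ≡ 45; y = λ·(21 - 45) - 46 ≡ 58. → (45, 58)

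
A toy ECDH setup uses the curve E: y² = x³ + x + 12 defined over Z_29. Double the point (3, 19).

(18, 2)

tangent at (3, 19): λ = (3·3² + 1)/(2·19) ≡ 28/9. 9⁻¹ ≡ 13 (mod 29), so λ ≡ 28·13 ≡ 16.
  x = λ² - 3 - 3 = 256 - 6 ≡ 18; y = λ·(3 - 18) - 19 ≡ 2. → (18, 2)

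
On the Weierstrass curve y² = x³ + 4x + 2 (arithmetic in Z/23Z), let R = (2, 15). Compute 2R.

(20, 3)

tangent at (2, 15): λ = (3·2² + 4)/(2·15) ≡ 16/7. 7⁻¹ ≡ 10 (mod 23) since 7·10 = 70 ≡ 1, so λ ≡ 16·10 ≡ 22.
  x = λ² - 2 - 2 = 484 - 4 ≡ 20; y = λ·(2 - 20) - 15 ≡ 3. → (20, 3)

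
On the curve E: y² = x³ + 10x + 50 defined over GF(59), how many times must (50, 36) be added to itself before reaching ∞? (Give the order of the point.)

2P: tangent at (50, 36): λ = (3·50² + 10)/(2·36) ≡ 17/13. 13⁻¹ ≡ 50 (mod 59), so λ ≡ 17·50 ≡ 24.
  x = λ² - 50 - 50 = 576 - 100 ≡ 4; y = λ·(50 - 4) - 36 ≡ 6. → (4, 6)
3P: (4, 6) + (50, 36). λ = (36 - 6)/(50 - 4) ≡ 30/46 mod 59. 46⁻¹ ≡ 9 (mod 59), so λ ≡ 34.
  x = λ² - 4 - 50 = 1156 - 54 ≡ 40; y = λ·(4 - 40) - 6 ≡ 9. → (40, 9)
4P: (40, 9) + (50, 36). λ = (36 - 9)/(50 - 40) ≡ 27/10 mod 59. 10⁻¹ ≡ 6 (mod 59), so λ ≡ 44.
  x = λ² - 40 - 50 = 1936 - 90 ≡ 17; y = λ·(40 - 17) - 9 ≡ 0. → (17, 0)
5P: (17, 0) + (50, 36). λ = (36 - 0)/(50 - 17) ≡ 36/33 mod 59. 33⁻¹ ≡ 34 (mod 59), so λ ≡ 44.
  x = λ² - 17 - 50 = 1936 - 67 ≡ 40; y = λ·(17 - 40) - 0 ≡ 50. → (40, 50)
6P: (40, 50) + (50, 36). λ = (36 - 50)/(50 - 40) ≡ 45/10 mod 59. 10⁻¹ ≡ 6 (mod 59), so λ ≡ 34.
  x = λ² - 40 - 50 = 1156 - 90 ≡ 4; y = λ·(40 - 4) - 50 ≡ 53. → (4, 53)
7P: (4, 53) + (50, 36). λ = (36 - 53)/(50 - 4) ≡ 42/46 mod 59. 46⁻¹ ≡ 9 (mod 59), so λ ≡ 24.
  x = λ² - 4 - 50 = 576 - 54 ≡ 50; y = λ·(4 - 50) - 53 ≡ 23. → (50, 23)
8P: (50, 23) + (50, 36): same x and y₁ ≡ -y₂, so the sum is ∞.
8P = ∞, so the order is 8.

8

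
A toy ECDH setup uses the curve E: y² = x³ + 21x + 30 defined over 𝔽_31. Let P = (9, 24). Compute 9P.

(2, 24)

Repeated addition: build up to 9P.
2P: tangent at (9, 24): λ = (3·9² + 21)/(2·24) ≡ 16/17. 17⁻¹ ≡ 11 (mod 31), so λ ≡ 16·11 ≡ 21.
  x = λ² - 9 - 9 = 441 - 18 ≡ 20; y = λ·(9 - 20) - 24 ≡ 24. → (20, 24)
3P: (20, 24) + (9, 24). λ = (24 - 24)/(9 - 20) ≡ 0/20 mod 31. 20⁻¹ ≡ 14 (mod 31) since 20·14 = 280 ≡ 1, so λ ≡ 0.
  x = λ² - 20 - 9 = 0 - 29 ≡ 2; y = λ·(20 - 2) - 24 ≡ 7. → (2, 7)
4P: (2, 7) + (9, 24). λ = (24 - 7)/(9 - 2) ≡ 17/7 mod 31. 7⁻¹ ≡ 9 (mod 31) since 7·9 = 63 ≡ 1, so λ ≡ 29.
  x = λ² - 2 - 9 = 841 - 11 ≡ 24; y = λ·(2 - 24) - 7 ≡ 6. → (24, 6)
5P: (24, 6) + (9, 24). λ = (24 - 6)/(9 - 24) ≡ 18/16 mod 31. 16⁻¹ ≡ 2 (mod 31), so λ ≡ 5.
  x = λ² - 24 - 9 = 25 - 33 ≡ 23; y = λ·(24 - 23) - 6 ≡ 30. → (23, 30)
6P: (23, 30) + (9, 24). λ = (24 - 30)/(9 - 23) ≡ 25/17 mod 31. 17⁻¹ ≡ 11 (mod 31), so λ ≡ 27.
  x = λ² - 23 - 9 = 729 - 32 ≡ 15; y = λ·(23 - 15) - 30 ≡ 0. → (15, 0)
7P: (15, 0) + (9, 24). λ = (24 - 0)/(9 - 15) ≡ 24/25 mod 31. 25⁻¹ ≡ 5 (mod 31) since 25·5 = 125 ≡ 1, so λ ≡ 27.
  x = λ² - 15 - 9 = 729 - 24 ≡ 23; y = λ·(15 - 23) - 0 ≡ 1. → (23, 1)
8P: (23, 1) + (9, 24). λ = (24 - 1)/(9 - 23) ≡ 23/17 mod 31. 17⁻¹ ≡ 11 (mod 31), so λ ≡ 5.
  x = λ² - 23 - 9 = 25 - 32 ≡ 24; y = λ·(23 - 24) - 1 ≡ 25. → (24, 25)
9P: (24, 25) + (9, 24). λ = (24 - 25)/(9 - 24) ≡ 30/16 mod 31. 16⁻¹ ≡ 2 (mod 31), so λ ≡ 29.
  x = λ² - 24 - 9 = 841 - 33 ≡ 2; y = λ·(24 - 2) - 25 ≡ 24. → (2, 24)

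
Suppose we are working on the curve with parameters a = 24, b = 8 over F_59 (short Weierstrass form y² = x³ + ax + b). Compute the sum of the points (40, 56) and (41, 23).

(5, 28)

(40, 56) + (41, 23). λ = (23 - 56)/(41 - 40) ≡ 26/1 mod 59. 1⁻¹ ≡ 1 (mod 59), so λ ≡ 26.
  x = λ² - 40 - 41 = 676 - 81 ≡ 5; y = λ·(40 - 5) - 56 ≡ 28. → (5, 28)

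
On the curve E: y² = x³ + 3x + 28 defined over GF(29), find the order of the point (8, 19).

2P: tangent at (8, 19): λ = (3·8² + 3)/(2·19) ≡ 21/9. 9⁻¹ ≡ 13 (mod 29) since 9·13 = 117 ≡ 1, so λ ≡ 21·13 ≡ 12.
  x = λ² - 8 - 8 = 144 - 16 ≡ 12; y = λ·(8 - 12) - 19 ≡ 20. → (12, 20)
3P: (12, 20) + (8, 19). λ = (19 - 20)/(8 - 12) ≡ 28/25 mod 29. 25⁻¹ ≡ 7 (mod 29), so λ ≡ 22.
  x = λ² - 12 - 8 = 484 - 20 ≡ 0; y = λ·(12 - 0) - 20 ≡ 12. → (0, 12)
4P: (0, 12) + (8, 19). λ = (19 - 12)/(8 - 0) ≡ 7/8 mod 29. 8⁻¹ ≡ 11 (mod 29) since 8·11 = 88 ≡ 1, so λ ≡ 19.
  x = λ² - 0 - 8 = 361 - 8 ≡ 5; y = λ·(0 - 5) - 12 ≡ 9. → (5, 9)
5P: (5, 9) + (8, 19). λ = (19 - 9)/(8 - 5) ≡ 10/3 mod 29. 3⁻¹ ≡ 10 (mod 29), so λ ≡ 13.
  x = λ² - 5 - 8 = 169 - 13 ≡ 11; y = λ·(5 - 11) - 9 ≡ 0. → (11, 0)
6P: (11, 0) + (8, 19). λ = (19 - 0)/(8 - 11) ≡ 19/26 mod 29. 26⁻¹ ≡ 19 (mod 29), so λ ≡ 13.
  x = λ² - 11 - 8 = 169 - 19 ≡ 5; y = λ·(11 - 5) - 0 ≡ 20. → (5, 20)
7P: (5, 20) + (8, 19). λ = (19 - 20)/(8 - 5) ≡ 28/3 mod 29. 3⁻¹ ≡ 10 (mod 29), so λ ≡ 19.
  x = λ² - 5 - 8 = 361 - 13 ≡ 0; y = λ·(5 - 0) - 20 ≡ 17. → (0, 17)
8P: (0, 17) + (8, 19). λ = (19 - 17)/(8 - 0) ≡ 2/8 mod 29. 8⁻¹ ≡ 11 (mod 29) since 8·11 = 88 ≡ 1, so λ ≡ 22.
  x = λ² - 0 - 8 = 484 - 8 ≡ 12; y = λ·(0 - 12) - 17 ≡ 9. → (12, 9)
9P: (12, 9) + (8, 19). λ = (19 - 9)/(8 - 12) ≡ 10/25 mod 29. 25⁻¹ ≡ 7 (mod 29) since 25·7 = 175 ≡ 1, so λ ≡ 12.
  x = λ² - 12 - 8 = 144 - 20 ≡ 8; y = λ·(12 - 8) - 9 ≡ 10. → (8, 10)
10P: (8, 10) + (8, 19): same x and y₁ ≡ -y₂, so the sum is ∞.
10P = ∞, so the order is 10.

10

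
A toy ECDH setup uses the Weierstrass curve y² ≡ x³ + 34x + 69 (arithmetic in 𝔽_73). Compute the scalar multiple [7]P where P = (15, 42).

(19, 37)

Double-and-add on 7 = (111)₂. Start with P = (15, 42) for the leading 1-bit.
double: tangent at (15, 42): λ = (3·15² + 34)/(2·42) ≡ 52/11. 11⁻¹ ≡ 20 (mod 73), so λ ≡ 52·20 ≡ 18.
  x = λ² - 15 - 15 = 324 - 30 ≡ 2; y = λ·(15 - 2) - 42 ≡ 46. → (2, 46)
add P: (2, 46) + (15, 42). λ = (42 - 46)/(15 - 2) ≡ 69/13 mod 73. 13⁻¹ ≡ 45 (mod 73) since 13·45 = 585 ≡ 1, so λ ≡ 39.
  x = λ² - 2 - 15 = 1521 - 17 ≡ 44; y = λ·(2 - 44) - 46 ≡ 68. → (44, 68)
double: tangent at (44, 68): λ = (3·44² + 34)/(2·68) ≡ 2/63. 63⁻¹ ≡ 51 (mod 73) since 63·51 = 3213 ≡ 1, so λ ≡ 2·51 ≡ 29.
  x = λ² - 44 - 44 = 841 - 88 ≡ 23; y = λ·(44 - 23) - 68 ≡ 30. → (23, 30)
add P: (23, 30) + (15, 42). λ = (42 - 30)/(15 - 23) ≡ 12/65 mod 73. 65⁻¹ ≡ 9 (mod 73) since 65·9 = 585 ≡ 1, so λ ≡ 35.
  x = λ² - 23 - 15 = 1225 - 38 ≡ 19; y = λ·(23 - 19) - 30 ≡ 37. → (19, 37)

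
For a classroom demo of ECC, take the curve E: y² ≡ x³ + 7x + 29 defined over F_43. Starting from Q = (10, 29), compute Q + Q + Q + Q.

(31, 25)

Double-and-add on 4 = (100)₂. Start with Q = (10, 29) for the leading 1-bit.
double: tangent at (10, 29): λ = (3·10² + 7)/(2·29) ≡ 6/15. 15⁻¹ ≡ 23 (mod 43), so λ ≡ 6·23 ≡ 9.
  x = λ² - 10 - 10 = 81 - 20 ≡ 18; y = λ·(10 - 18) - 29 ≡ 28. → (18, 28)
double: tangent at (18, 28): λ = (3·18² + 7)/(2·28) ≡ 33/13. 13⁻¹ ≡ 10 (mod 43), so λ ≡ 33·10 ≡ 29.
  x = λ² - 18 - 18 = 841 - 36 ≡ 31; y = λ·(18 - 31) - 28 ≡ 25. → (31, 25)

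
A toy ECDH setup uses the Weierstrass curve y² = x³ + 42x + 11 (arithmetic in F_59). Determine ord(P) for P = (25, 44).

2P: tangent at (25, 44): λ = (3·25² + 42)/(2·44) ≡ 29/29. 29⁻¹ ≡ 57 (mod 59) since 29·57 = 1653 ≡ 1, so λ ≡ 29·57 ≡ 1.
  x = λ² - 25 - 25 = 1 - 50 ≡ 10; y = λ·(25 - 10) - 44 ≡ 30. → (10, 30)
3P: (10, 30) + (25, 44). λ = (44 - 30)/(25 - 10) ≡ 14/15 mod 59. 15⁻¹ ≡ 4 (mod 59) since 15·4 = 60 ≡ 1, so λ ≡ 56.
  x = λ² - 10 - 25 = 3136 - 35 ≡ 33; y = λ·(10 - 33) - 30 ≡ 39. → (33, 39)
4P: (33, 39) + (25, 44). λ = (44 - 39)/(25 - 33) ≡ 5/51 mod 59. 51⁻¹ ≡ 22 (mod 59), so λ ≡ 51.
  x = λ² - 33 - 25 = 2601 - 58 ≡ 6; y = λ·(33 - 6) - 39 ≡ 40. → (6, 40)
5P: (6, 40) + (25, 44). λ = (44 - 40)/(25 - 6) ≡ 4/19 mod 59. 19⁻¹ ≡ 28 (mod 59), so λ ≡ 53.
  x = λ² - 6 - 25 = 2809 - 31 ≡ 5; y = λ·(6 - 5) - 40 ≡ 13. → (5, 13)
6P: (5, 13) + (25, 44). λ = (44 - 13)/(25 - 5) ≡ 31/20 mod 59. 20⁻¹ ≡ 3 (mod 59) since 20·3 = 60 ≡ 1, so λ ≡ 34.
  x = λ² - 5 - 25 = 1156 - 30 ≡ 5; y = λ·(5 - 5) - 13 ≡ 46. → (5, 46)
7P: (5, 46) + (25, 44). λ = (44 - 46)/(25 - 5) ≡ 57/20 mod 59. 20⁻¹ ≡ 3 (mod 59) since 20·3 = 60 ≡ 1, so λ ≡ 53.
  x = λ² - 5 - 25 = 2809 - 30 ≡ 6; y = λ·(5 - 6) - 46 ≡ 19. → (6, 19)
8P: (6, 19) + (25, 44). λ = (44 - 19)/(25 - 6) ≡ 25/19 mod 59. 19⁻¹ ≡ 28 (mod 59) since 19·28 = 532 ≡ 1, so λ ≡ 51.
  x = λ² - 6 - 25 = 2601 - 31 ≡ 33; y = λ·(6 - 33) - 19 ≡ 20. → (33, 20)
9P: (33, 20) + (25, 44). λ = (44 - 20)/(25 - 33) ≡ 24/51 mod 59. 51⁻¹ ≡ 22 (mod 59) since 51·22 = 1122 ≡ 1, so λ ≡ 56.
  x = λ² - 33 - 25 = 3136 - 58 ≡ 10; y = λ·(33 - 10) - 20 ≡ 29. → (10, 29)
10P: (10, 29) + (25, 44). λ = (44 - 29)/(25 - 10) ≡ 15/15 mod 59. 15⁻¹ ≡ 4 (mod 59), so λ ≡ 1.
  x = λ² - 10 - 25 = 1 - 35 ≡ 25; y = λ·(10 - 25) - 29 ≡ 15. → (25, 15)
11P: (25, 15) + (25, 44): same x and y₁ ≡ -y₂, so the sum is O.
11P = O, so the order is 11.

11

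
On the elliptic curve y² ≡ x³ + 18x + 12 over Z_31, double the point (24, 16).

(21, 14)

tangent at (24, 16): λ = (3·24² + 18)/(2·16) ≡ 10/1. 1⁻¹ ≡ 1 (mod 31), so λ ≡ 10·1 ≡ 10.
  x = λ² - 24 - 24 = 100 - 48 ≡ 21; y = λ·(24 - 21) - 16 ≡ 14. → (21, 14)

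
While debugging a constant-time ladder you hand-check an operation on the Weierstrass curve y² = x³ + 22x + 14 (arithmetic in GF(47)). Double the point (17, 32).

tangent at (17, 32): λ = (3·17² + 22)/(2·32) ≡ 43/17. 17⁻¹ ≡ 36 (mod 47), so λ ≡ 43·36 ≡ 44.
  x = λ² - 17 - 17 = 1936 - 34 ≡ 22; y = λ·(17 - 22) - 32 ≡ 30. → (22, 30)

(22, 30)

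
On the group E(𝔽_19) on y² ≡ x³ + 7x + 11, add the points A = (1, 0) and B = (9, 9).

(7, 17)

(1, 0) + (9, 9). λ = (9 - 0)/(9 - 1) ≡ 9/8 mod 19. 8⁻¹ ≡ 12 (mod 19), so λ ≡ 13.
  x = λ² - 1 - 9 = 169 - 10 ≡ 7; y = λ·(1 - 7) - 0 ≡ 17. → (7, 17)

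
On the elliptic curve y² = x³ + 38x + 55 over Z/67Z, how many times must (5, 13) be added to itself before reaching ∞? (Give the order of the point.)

2P: tangent at (5, 13): λ = (3·5² + 38)/(2·13) ≡ 46/26. 26⁻¹ ≡ 49 (mod 67), so λ ≡ 46·49 ≡ 43.
  x = λ² - 5 - 5 = 1849 - 10 ≡ 30; y = λ·(5 - 30) - 13 ≡ 51. → (30, 51)
3P: (30, 51) + (5, 13). λ = (13 - 51)/(5 - 30) ≡ 29/42 mod 67. 42⁻¹ ≡ 8 (mod 67) since 42·8 = 336 ≡ 1, so λ ≡ 31.
  x = λ² - 30 - 5 = 961 - 35 ≡ 55; y = λ·(30 - 55) - 51 ≡ 45. → (55, 45)
4P: (55, 45) + (5, 13). λ = (13 - 45)/(5 - 55) ≡ 35/17 mod 67. 17⁻¹ ≡ 4 (mod 67) since 17·4 = 68 ≡ 1, so λ ≡ 6.
  x = λ² - 55 - 5 = 36 - 60 ≡ 43; y = λ·(55 - 43) - 45 ≡ 27. → (43, 27)
5P: (43, 27) + (5, 13). λ = (13 - 27)/(5 - 43) ≡ 53/29 mod 67. 29⁻¹ ≡ 37 (mod 67) since 29·37 = 1073 ≡ 1, so λ ≡ 18.
  x = λ² - 43 - 5 = 324 - 48 ≡ 8; y = λ·(43 - 8) - 27 ≡ 0. → (8, 0)
6P: (8, 0) + (5, 13). λ = (13 - 0)/(5 - 8) ≡ 13/64 mod 67. 64⁻¹ ≡ 22 (mod 67), so λ ≡ 18.
  x = λ² - 8 - 5 = 324 - 13 ≡ 43; y = λ·(8 - 43) - 0 ≡ 40. → (43, 40)
7P: (43, 40) + (5, 13). λ = (13 - 40)/(5 - 43) ≡ 40/29 mod 67. 29⁻¹ ≡ 37 (mod 67) since 29·37 = 1073 ≡ 1, so λ ≡ 6.
  x = λ² - 43 - 5 = 36 - 48 ≡ 55; y = λ·(43 - 55) - 40 ≡ 22. → (55, 22)
8P: (55, 22) + (5, 13). λ = (13 - 22)/(5 - 55) ≡ 58/17 mod 67. 17⁻¹ ≡ 4 (mod 67) since 17·4 = 68 ≡ 1, so λ ≡ 31.
  x = λ² - 55 - 5 = 961 - 60 ≡ 30; y = λ·(55 - 30) - 22 ≡ 16. → (30, 16)
9P: (30, 16) + (5, 13). λ = (13 - 16)/(5 - 30) ≡ 64/42 mod 67. 42⁻¹ ≡ 8 (mod 67), so λ ≡ 43.
  x = λ² - 30 - 5 = 1849 - 35 ≡ 5; y = λ·(30 - 5) - 16 ≡ 54. → (5, 54)
10P: (5, 54) + (5, 13): same x and y₁ ≡ -y₂, so the sum is ∞.
10P = ∞, so the order is 10.

10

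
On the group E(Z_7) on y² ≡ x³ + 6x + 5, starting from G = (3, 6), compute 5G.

Repeated addition: build up to 5G.
2G: tangent at (3, 6): λ = (3·3² + 6)/(2·6) ≡ 5/5. 5⁻¹ ≡ 3 (mod 7) since 5·3 = 15 ≡ 1, so λ ≡ 5·3 ≡ 1.
  x = λ² - 3 - 3 = 1 - 6 ≡ 2; y = λ·(3 - 2) - 6 ≡ 2. → (2, 2)
3G: (2, 2) + (3, 6). λ = (6 - 2)/(3 - 2) ≡ 4/1 mod 7. 1⁻¹ ≡ 1 (mod 7), so λ ≡ 4.
  x = λ² - 2 - 3 = 16 - 5 ≡ 4; y = λ·(2 - 4) - 2 ≡ 4. → (4, 4)
4G: (4, 4) + (3, 6). λ = (6 - 4)/(3 - 4) ≡ 2/6 mod 7. 6⁻¹ ≡ 6 (mod 7), so λ ≡ 5.
  x = λ² - 4 - 3 = 25 - 7 ≡ 4; y = λ·(4 - 4) - 4 ≡ 3. → (4, 3)
5G: (4, 3) + (3, 6). λ = (6 - 3)/(3 - 4) ≡ 3/6 mod 7. 6⁻¹ ≡ 6 (mod 7), so λ ≡ 4.
  x = λ² - 4 - 3 = 16 - 7 ≡ 2; y = λ·(4 - 2) - 3 ≡ 5. → (2, 5)

(2, 5)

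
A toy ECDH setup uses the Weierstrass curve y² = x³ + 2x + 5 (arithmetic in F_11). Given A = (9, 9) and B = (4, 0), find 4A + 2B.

First 4A:
Repeated addition: build up to 4A.
2A: tangent at (9, 9): λ = (3·9² + 2)/(2·9) ≡ 3/7. 7⁻¹ ≡ 8 (mod 11), so λ ≡ 3·8 ≡ 2.
  x = λ² - 9 - 9 = 4 - 18 ≡ 8; y = λ·(9 - 8) - 9 ≡ 4. → (8, 4)
3A: (8, 4) + (9, 9). λ = (9 - 4)/(9 - 8) ≡ 5/1 mod 11. 1⁻¹ ≡ 1 (mod 11) since 1·1 = 1 ≡ 1, so λ ≡ 5.
  x = λ² - 8 - 9 = 25 - 17 ≡ 8; y = λ·(8 - 8) - 4 ≡ 7. → (8, 7)
4A: (8, 7) + (9, 9). λ = (9 - 7)/(9 - 8) ≡ 2/1 mod 11. 1⁻¹ ≡ 1 (mod 11) since 1·1 = 1 ≡ 1, so λ ≡ 2.
  x = λ² - 8 - 9 = 4 - 17 ≡ 9; y = λ·(8 - 9) - 7 ≡ 2. → (9, 2)
4A = (9, 2).
Next 2B:
Repeated addition: build up to 2B.
2B: (4, 0) + (4, 0): same x and y₁ ≡ -y₂, so the sum is O.
2B = O.
Finally 4A + 2B:
(9, 2) + O = (9, 2) (identity).

(9, 2)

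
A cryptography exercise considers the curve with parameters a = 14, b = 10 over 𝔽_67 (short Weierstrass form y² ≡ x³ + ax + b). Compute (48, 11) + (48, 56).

O

The two points share x = 48 and their y-coordinates satisfy 11 + 56 ≡ 0 (mod 67), so they are inverses. Their sum is O.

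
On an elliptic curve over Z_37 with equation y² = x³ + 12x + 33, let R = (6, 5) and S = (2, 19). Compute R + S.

(6, 5) + (2, 19). λ = (19 - 5)/(2 - 6) ≡ 14/33 mod 37. 33⁻¹ ≡ 9 (mod 37) since 33·9 = 297 ≡ 1, so λ ≡ 15.
  x = λ² - 6 - 2 = 225 - 8 ≡ 32; y = λ·(6 - 32) - 5 ≡ 12. → (32, 12)

(32, 12)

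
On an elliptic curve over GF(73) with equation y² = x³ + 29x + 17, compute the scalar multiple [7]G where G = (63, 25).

(13, 6)

Repeated addition: build up to 7G.
2G: tangent at (63, 25): λ = (3·63² + 29)/(2·25) ≡ 37/50. 50⁻¹ ≡ 19 (mod 73), so λ ≡ 37·19 ≡ 46.
  x = λ² - 63 - 63 = 2116 - 126 ≡ 19; y = λ·(63 - 19) - 25 ≡ 28. → (19, 28)
3G: (19, 28) + (63, 25). λ = (25 - 28)/(63 - 19) ≡ 70/44 mod 73. 44⁻¹ ≡ 5 (mod 73), so λ ≡ 58.
  x = λ² - 19 - 63 = 3364 - 82 ≡ 70; y = λ·(19 - 70) - 28 ≡ 7. → (70, 7)
4G: (70, 7) + (63, 25). λ = (25 - 7)/(63 - 70) ≡ 18/66 mod 73. 66⁻¹ ≡ 52 (mod 73), so λ ≡ 60.
  x = λ² - 70 - 63 = 3600 - 133 ≡ 36; y = λ·(70 - 36) - 7 ≡ 62. → (36, 62)
5G: (36, 62) + (63, 25). λ = (25 - 62)/(63 - 36) ≡ 36/27 mod 73. 27⁻¹ ≡ 46 (mod 73), so λ ≡ 50.
  x = λ² - 36 - 63 = 2500 - 99 ≡ 65; y = λ·(36 - 65) - 62 ≡ 21. → (65, 21)
6G: (65, 21) + (63, 25). λ = (25 - 21)/(63 - 65) ≡ 4/71 mod 73. 71⁻¹ ≡ 36 (mod 73), so λ ≡ 71.
  x = λ² - 65 - 63 = 5041 - 128 ≡ 22; y = λ·(65 - 22) - 21 ≡ 39. → (22, 39)
7G: (22, 39) + (63, 25). λ = (25 - 39)/(63 - 22) ≡ 59/41 mod 73. 41⁻¹ ≡ 57 (mod 73) since 41·57 = 2337 ≡ 1, so λ ≡ 5.
  x = λ² - 22 - 63 = 25 - 85 ≡ 13; y = λ·(22 - 13) - 39 ≡ 6. → (13, 6)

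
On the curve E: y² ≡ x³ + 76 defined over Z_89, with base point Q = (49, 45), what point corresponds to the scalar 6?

Repeated addition: build up to 6Q.
2Q: tangent at (49, 45): λ = (3·49² + 0)/(2·45) ≡ 83/1. 1⁻¹ ≡ 1 (mod 89), so λ ≡ 83·1 ≡ 83.
  x = λ² - 49 - 49 = 6889 - 98 ≡ 27; y = λ·(49 - 27) - 45 ≡ 1. → (27, 1)
3Q: (27, 1) + (49, 45). λ = (45 - 1)/(49 - 27) ≡ 44/22 mod 89. 22⁻¹ ≡ 85 (mod 89), so λ ≡ 2.
  x = λ² - 27 - 49 = 4 - 76 ≡ 17; y = λ·(27 - 17) - 1 ≡ 19. → (17, 19)
4Q: (17, 19) + (49, 45). λ = (45 - 19)/(49 - 17) ≡ 26/32 mod 89. 32⁻¹ ≡ 64 (mod 89), so λ ≡ 62.
  x = λ² - 17 - 49 = 3844 - 66 ≡ 40; y = λ·(17 - 40) - 19 ≡ 68. → (40, 68)
5Q: (40, 68) + (49, 45). λ = (45 - 68)/(49 - 40) ≡ 66/9 mod 89. 9⁻¹ ≡ 10 (mod 89), so λ ≡ 37.
  x = λ² - 40 - 49 = 1369 - 89 ≡ 34; y = λ·(40 - 34) - 68 ≡ 65. → (34, 65)
6Q: (34, 65) + (49, 45). λ = (45 - 65)/(49 - 34) ≡ 69/15 mod 89. 15⁻¹ ≡ 6 (mod 89) since 15·6 = 90 ≡ 1, so λ ≡ 58.
  x = λ² - 34 - 49 = 3364 - 83 ≡ 77; y = λ·(34 - 77) - 65 ≡ 22. → (77, 22)

(77, 22)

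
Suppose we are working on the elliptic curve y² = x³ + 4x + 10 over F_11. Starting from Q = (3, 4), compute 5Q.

(3, 7)

Double-and-add on 5 = (101)₂. Start with Q = (3, 4) for the leading 1-bit.
double: tangent at (3, 4): λ = (3·3² + 4)/(2·4) ≡ 9/8. 8⁻¹ ≡ 7 (mod 11) since 8·7 = 56 ≡ 1, so λ ≡ 9·7 ≡ 8.
  x = λ² - 3 - 3 = 64 - 6 ≡ 3; y = λ·(3 - 3) - 4 ≡ 7. → (3, 7)
double: tangent at (3, 7): λ = (3·3² + 4)/(2·7) ≡ 9/3. 3⁻¹ ≡ 4 (mod 11), so λ ≡ 9·4 ≡ 3.
  x = λ² - 3 - 3 = 9 - 6 ≡ 3; y = λ·(3 - 3) - 7 ≡ 4. → (3, 4)
add Q: tangent at (3, 4): λ = (3·3² + 4)/(2·4) ≡ 9/8. 8⁻¹ ≡ 7 (mod 11) since 8·7 = 56 ≡ 1, so λ ≡ 9·7 ≡ 8.
  x = λ² - 3 - 3 = 64 - 6 ≡ 3; y = λ·(3 - 3) - 4 ≡ 7. → (3, 7)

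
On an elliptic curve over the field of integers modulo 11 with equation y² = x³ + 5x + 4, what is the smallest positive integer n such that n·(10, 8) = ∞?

2P: tangent at (10, 8): λ = (3·10² + 5)/(2·8) ≡ 8/5. 5⁻¹ ≡ 9 (mod 11), so λ ≡ 8·9 ≡ 6.
  x = λ² - 10 - 10 = 36 - 20 ≡ 5; y = λ·(10 - 5) - 8 ≡ 0. → (5, 0)
3P: (5, 0) + (10, 8). λ = (8 - 0)/(10 - 5) ≡ 8/5 mod 11. 5⁻¹ ≡ 9 (mod 11), so λ ≡ 6.
  x = λ² - 5 - 10 = 36 - 15 ≡ 10; y = λ·(5 - 10) - 0 ≡ 3. → (10, 3)
4P: (10, 3) + (10, 8): same x and y₁ ≡ -y₂, so the sum is ∞.
4P = ∞, so the order is 4.

4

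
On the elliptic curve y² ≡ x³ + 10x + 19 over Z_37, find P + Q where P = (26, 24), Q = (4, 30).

(19, 1)

(26, 24) + (4, 30). λ = (30 - 24)/(4 - 26) ≡ 6/15 mod 37. 15⁻¹ ≡ 5 (mod 37), so λ ≡ 30.
  x = λ² - 26 - 4 = 900 - 30 ≡ 19; y = λ·(26 - 19) - 24 ≡ 1. → (19, 1)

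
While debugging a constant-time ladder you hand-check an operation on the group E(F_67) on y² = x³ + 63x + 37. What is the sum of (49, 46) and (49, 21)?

The two points share x = 49 and their y-coordinates satisfy 46 + 21 ≡ 0 (mod 67), so they are inverses. Their sum is O.

O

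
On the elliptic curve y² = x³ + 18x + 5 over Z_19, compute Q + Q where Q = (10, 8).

tangent at (10, 8): λ = (3·10² + 18)/(2·8) ≡ 14/16. 16⁻¹ ≡ 6 (mod 19) since 16·6 = 96 ≡ 1, so λ ≡ 14·6 ≡ 8.
  x = λ² - 10 - 10 = 64 - 20 ≡ 6; y = λ·(10 - 6) - 8 ≡ 5. → (6, 5)

(6, 5)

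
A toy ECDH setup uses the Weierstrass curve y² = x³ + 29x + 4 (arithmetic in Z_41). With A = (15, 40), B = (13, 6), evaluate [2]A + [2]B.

First 2A:
Repeated addition: build up to 2A.
2A: tangent at (15, 40): λ = (3·15² + 29)/(2·40) ≡ 7/39. 39⁻¹ ≡ 20 (mod 41), so λ ≡ 7·20 ≡ 17.
  x = λ² - 15 - 15 = 289 - 30 ≡ 13; y = λ·(15 - 13) - 40 ≡ 35. → (13, 35)
2A = (13, 35).
Next 2B:
Repeated addition: build up to 2B.
2B: tangent at (13, 6): λ = (3·13² + 29)/(2·6) ≡ 3/12. 12⁻¹ ≡ 24 (mod 41) since 12·24 = 288 ≡ 1, so λ ≡ 3·24 ≡ 31.
  x = λ² - 13 - 13 = 961 - 26 ≡ 33; y = λ·(13 - 33) - 6 ≡ 30. → (33, 30)
2B = (33, 30).
Finally 2A + 2B:
(13, 35) + (33, 30). λ = (30 - 35)/(33 - 13) ≡ 36/20 mod 41. 20⁻¹ ≡ 39 (mod 41), so λ ≡ 10.
  x = λ² - 13 - 33 = 100 - 46 ≡ 13; y = λ·(13 - 13) - 35 ≡ 6. → (13, 6)

(13, 6)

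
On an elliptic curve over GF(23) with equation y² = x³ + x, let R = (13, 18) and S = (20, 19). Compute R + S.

(21, 17)

(13, 18) + (20, 19). λ = (19 - 18)/(20 - 13) ≡ 1/7 mod 23. 7⁻¹ ≡ 10 (mod 23) since 7·10 = 70 ≡ 1, so λ ≡ 10.
  x = λ² - 13 - 20 = 100 - 33 ≡ 21; y = λ·(13 - 21) - 18 ≡ 17. → (21, 17)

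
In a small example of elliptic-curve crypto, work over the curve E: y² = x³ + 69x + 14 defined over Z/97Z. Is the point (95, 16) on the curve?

y² = 16² ≡ 62; x³ + 69x + 14 = 863944 ≡ 62 (mod 97). 62 = 62.

yes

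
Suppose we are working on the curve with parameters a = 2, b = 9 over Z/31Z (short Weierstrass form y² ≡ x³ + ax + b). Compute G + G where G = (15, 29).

(20, 19)

tangent at (15, 29): λ = (3·15² + 2)/(2·29) ≡ 26/27. 27⁻¹ ≡ 23 (mod 31), so λ ≡ 26·23 ≡ 9.
  x = λ² - 15 - 15 = 81 - 30 ≡ 20; y = λ·(15 - 20) - 29 ≡ 19. → (20, 19)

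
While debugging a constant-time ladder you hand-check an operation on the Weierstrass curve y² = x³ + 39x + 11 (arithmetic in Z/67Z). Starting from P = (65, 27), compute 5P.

Double-and-add on 5 = (101)₂. Start with P = (65, 27) for the leading 1-bit.
double: tangent at (65, 27): λ = (3·65² + 39)/(2·27) ≡ 51/54. 54⁻¹ ≡ 36 (mod 67), so λ ≡ 51·36 ≡ 27.
  x = λ² - 65 - 65 = 729 - 130 ≡ 63; y = λ·(65 - 63) - 27 ≡ 27. → (63, 27)
double: tangent at (63, 27): λ = (3·63² + 39)/(2·27) ≡ 20/54. 54⁻¹ ≡ 36 (mod 67), so λ ≡ 20·36 ≡ 50.
  x = λ² - 63 - 63 = 2500 - 126 ≡ 29; y = λ·(63 - 29) - 27 ≡ 65. → (29, 65)
add P: (29, 65) + (65, 27). λ = (27 - 65)/(65 - 29) ≡ 29/36 mod 67. 36⁻¹ ≡ 54 (mod 67), so λ ≡ 25.
  x = λ² - 29 - 65 = 625 - 94 ≡ 62; y = λ·(29 - 62) - 65 ≡ 48. → (62, 48)

(62, 48)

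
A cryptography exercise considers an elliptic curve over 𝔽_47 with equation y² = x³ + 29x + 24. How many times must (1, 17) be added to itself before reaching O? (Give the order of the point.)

2P: tangent at (1, 17): λ = (3·1² + 29)/(2·17) ≡ 32/34. 34⁻¹ ≡ 18 (mod 47), so λ ≡ 32·18 ≡ 12.
  x = λ² - 1 - 1 = 144 - 2 ≡ 1; y = λ·(1 - 1) - 17 ≡ 30. → (1, 30)
3P: (1, 30) + (1, 17): same x and y₁ ≡ -y₂, so the sum is O.
3P = O, so the order is 3.

3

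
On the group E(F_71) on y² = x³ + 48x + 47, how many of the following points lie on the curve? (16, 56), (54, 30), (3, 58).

1

(16, 56): 56² ≡ 12, rhs ≡ 12 → on.
(54, 30): 30² ≡ 48, rhs ≡ 69 → off.
(3, 58): 58² ≡ 27, rhs ≡ 5 → off.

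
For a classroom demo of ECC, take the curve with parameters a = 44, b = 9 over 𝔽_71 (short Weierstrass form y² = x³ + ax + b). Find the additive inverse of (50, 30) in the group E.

(50, 41)

-(50, 30) = (50, -30 mod 71) = (50, 41).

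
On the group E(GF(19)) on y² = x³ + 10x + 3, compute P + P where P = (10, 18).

(8, 14)

tangent at (10, 18): λ = (3·10² + 10)/(2·18) ≡ 6/17. 17⁻¹ ≡ 9 (mod 19) since 17·9 = 153 ≡ 1, so λ ≡ 6·9 ≡ 16.
  x = λ² - 10 - 10 = 256 - 20 ≡ 8; y = λ·(10 - 8) - 18 ≡ 14. → (8, 14)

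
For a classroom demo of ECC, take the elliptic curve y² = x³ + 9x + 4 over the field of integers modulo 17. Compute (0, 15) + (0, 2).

The two points share x = 0 and their y-coordinates satisfy 15 + 2 ≡ 0 (mod 17), so they are inverses. Their sum is the point at infinity.

O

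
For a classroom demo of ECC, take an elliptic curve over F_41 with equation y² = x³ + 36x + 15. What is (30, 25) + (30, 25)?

tangent at (30, 25): λ = (3·30² + 36)/(2·25) ≡ 30/9. 9⁻¹ ≡ 32 (mod 41), so λ ≡ 30·32 ≡ 17.
  x = λ² - 30 - 30 = 289 - 60 ≡ 24; y = λ·(30 - 24) - 25 ≡ 36. → (24, 36)

(24, 36)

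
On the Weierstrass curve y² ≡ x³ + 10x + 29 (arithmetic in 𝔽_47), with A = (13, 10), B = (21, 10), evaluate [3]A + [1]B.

(13, 10)

First 3A:
Repeated addition: build up to 3A.
2A: tangent at (13, 10): λ = (3·13² + 10)/(2·10) ≡ 0/20. 20⁻¹ ≡ 40 (mod 47), so λ ≡ 0·40 ≡ 0.
  x = λ² - 13 - 13 = 0 - 26 ≡ 21; y = λ·(13 - 21) - 10 ≡ 37. → (21, 37)
3A: (21, 37) + (13, 10). λ = (10 - 37)/(13 - 21) ≡ 20/39 mod 47. 39⁻¹ ≡ 41 (mod 47), so λ ≡ 21.
  x = λ² - 21 - 13 = 441 - 34 ≡ 31; y = λ·(21 - 31) - 37 ≡ 35. → (31, 35)
3A = (31, 35).
Finally 3A + B:
(31, 35) + (21, 10). λ = (10 - 35)/(21 - 31) ≡ 22/37 mod 47. 37⁻¹ ≡ 14 (mod 47), so λ ≡ 26.
  x = λ² - 31 - 21 = 676 - 52 ≡ 13; y = λ·(31 - 13) - 35 ≡ 10. → (13, 10)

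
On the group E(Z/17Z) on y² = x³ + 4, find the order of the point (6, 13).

9

2P: tangent at (6, 13): λ = (3·6² + 0)/(2·13) ≡ 6/9. 9⁻¹ ≡ 2 (mod 17) since 9·2 = 18 ≡ 1, so λ ≡ 6·2 ≡ 12.
  x = λ² - 6 - 6 = 144 - 12 ≡ 13; y = λ·(6 - 13) - 13 ≡ 5. → (13, 5)
3P: (13, 5) + (6, 13). λ = (13 - 5)/(6 - 13) ≡ 8/10 mod 17. 10⁻¹ ≡ 12 (mod 17), so λ ≡ 11.
  x = λ² - 13 - 6 = 121 - 19 ≡ 0; y = λ·(13 - 0) - 5 ≡ 2. → (0, 2)
4P: (0, 2) + (6, 13). λ = (13 - 2)/(6 - 0) ≡ 11/6 mod 17. 6⁻¹ ≡ 3 (mod 17), so λ ≡ 16.
  x = λ² - 0 - 6 = 256 - 6 ≡ 12; y = λ·(0 - 12) - 2 ≡ 10. → (12, 10)
5P: (12, 10) + (6, 13). λ = (13 - 10)/(6 - 12) ≡ 3/11 mod 17. 11⁻¹ ≡ 14 (mod 17), so λ ≡ 8.
  x = λ² - 12 - 6 = 64 - 18 ≡ 12; y = λ·(12 - 12) - 10 ≡ 7. → (12, 7)
6P: (12, 7) + (6, 13). λ = (13 - 7)/(6 - 12) ≡ 6/11 mod 17. 11⁻¹ ≡ 14 (mod 17), so λ ≡ 16.
  x = λ² - 12 - 6 = 256 - 18 ≡ 0; y = λ·(12 - 0) - 7 ≡ 15. → (0, 15)
7P: (0, 15) + (6, 13). λ = (13 - 15)/(6 - 0) ≡ 15/6 mod 17. 6⁻¹ ≡ 3 (mod 17) since 6·3 = 18 ≡ 1, so λ ≡ 11.
  x = λ² - 0 - 6 = 121 - 6 ≡ 13; y = λ·(0 - 13) - 15 ≡ 12. → (13, 12)
8P: (13, 12) + (6, 13). λ = (13 - 12)/(6 - 13) ≡ 1/10 mod 17. 10⁻¹ ≡ 12 (mod 17), so λ ≡ 12.
  x = λ² - 13 - 6 = 144 - 19 ≡ 6; y = λ·(13 - 6) - 12 ≡ 4. → (6, 4)
9P: (6, 4) + (6, 13): same x and y₁ ≡ -y₂, so the sum is 𝒪.
9P = 𝒪, so the order is 9.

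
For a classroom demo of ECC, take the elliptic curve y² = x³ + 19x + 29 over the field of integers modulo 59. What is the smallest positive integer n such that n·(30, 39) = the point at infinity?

2P: tangent at (30, 39): λ = (3·30² + 19)/(2·39) ≡ 5/19. 19⁻¹ ≡ 28 (mod 59), so λ ≡ 5·28 ≡ 22.
  x = λ² - 30 - 30 = 484 - 60 ≡ 11; y = λ·(30 - 11) - 39 ≡ 25. → (11, 25)
3P: (11, 25) + (30, 39). λ = (39 - 25)/(30 - 11) ≡ 14/19 mod 59. 19⁻¹ ≡ 28 (mod 59), so λ ≡ 38.
  x = λ² - 11 - 30 = 1444 - 41 ≡ 46; y = λ·(11 - 46) - 25 ≡ 2. → (46, 2)
4P: (46, 2) + (30, 39). λ = (39 - 2)/(30 - 46) ≡ 37/43 mod 59. 43⁻¹ ≡ 11 (mod 59) since 43·11 = 473 ≡ 1, so λ ≡ 53.
  x = λ² - 46 - 30 = 2809 - 76 ≡ 19; y = λ·(46 - 19) - 2 ≡ 13. → (19, 13)
5P: (19, 13) + (30, 39). λ = (39 - 13)/(30 - 19) ≡ 26/11 mod 59. 11⁻¹ ≡ 43 (mod 59), so λ ≡ 56.
  x = λ² - 19 - 30 = 3136 - 49 ≡ 19; y = λ·(19 - 19) - 13 ≡ 46. → (19, 46)
6P: (19, 46) + (30, 39). λ = (39 - 46)/(30 - 19) ≡ 52/11 mod 59. 11⁻¹ ≡ 43 (mod 59) since 11·43 = 473 ≡ 1, so λ ≡ 53.
  x = λ² - 19 - 30 = 2809 - 49 ≡ 46; y = λ·(19 - 46) - 46 ≡ 57. → (46, 57)
7P: (46, 57) + (30, 39). λ = (39 - 57)/(30 - 46) ≡ 41/43 mod 59. 43⁻¹ ≡ 11 (mod 59) since 43·11 = 473 ≡ 1, so λ ≡ 38.
  x = λ² - 46 - 30 = 1444 - 76 ≡ 11; y = λ·(46 - 11) - 57 ≡ 34. → (11, 34)
8P: (11, 34) + (30, 39). λ = (39 - 34)/(30 - 11) ≡ 5/19 mod 59. 19⁻¹ ≡ 28 (mod 59) since 19·28 = 532 ≡ 1, so λ ≡ 22.
  x = λ² - 11 - 30 = 484 - 41 ≡ 30; y = λ·(11 - 30) - 34 ≡ 20. → (30, 20)
9P: (30, 20) + (30, 39): same x and y₁ ≡ -y₂, so the sum is the point at infinity.
9P = the point at infinity, so the order is 9.

9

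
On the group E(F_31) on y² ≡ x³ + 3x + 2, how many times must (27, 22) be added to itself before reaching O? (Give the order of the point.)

5

2P: tangent at (27, 22): λ = (3·27² + 3)/(2·22) ≡ 20/13. 13⁻¹ ≡ 12 (mod 31), so λ ≡ 20·12 ≡ 23.
  x = λ² - 27 - 27 = 529 - 54 ≡ 10; y = λ·(27 - 10) - 22 ≡ 28. → (10, 28)
3P: (10, 28) + (27, 22). λ = (22 - 28)/(27 - 10) ≡ 25/17 mod 31. 17⁻¹ ≡ 11 (mod 31), so λ ≡ 27.
  x = λ² - 10 - 27 = 729 - 37 ≡ 10; y = λ·(10 - 10) - 28 ≡ 3. → (10, 3)
4P: (10, 3) + (27, 22). λ = (22 - 3)/(27 - 10) ≡ 19/17 mod 31. 17⁻¹ ≡ 11 (mod 31) since 17·11 = 187 ≡ 1, so λ ≡ 23.
  x = λ² - 10 - 27 = 529 - 37 ≡ 27; y = λ·(10 - 27) - 3 ≡ 9. → (27, 9)
5P: (27, 9) + (27, 22): same x and y₁ ≡ -y₂, so the sum is O.
5P = O, so the order is 5.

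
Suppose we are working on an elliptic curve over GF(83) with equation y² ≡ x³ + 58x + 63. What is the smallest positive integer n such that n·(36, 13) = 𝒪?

2P: tangent at (36, 13): λ = (3·36² + 58)/(2·13) ≡ 45/26. 26⁻¹ ≡ 16 (mod 83) since 26·16 = 416 ≡ 1, so λ ≡ 45·16 ≡ 56.
  x = λ² - 36 - 36 = 3136 - 72 ≡ 76; y = λ·(36 - 76) - 13 ≡ 71. → (76, 71)
3P: (76, 71) + (36, 13). λ = (13 - 71)/(36 - 76) ≡ 25/43 mod 83. 43⁻¹ ≡ 56 (mod 83), so λ ≡ 72.
  x = λ² - 76 - 36 = 5184 - 112 ≡ 9; y = λ·(76 - 9) - 71 ≡ 22. → (9, 22)
4P: (9, 22) + (36, 13). λ = (13 - 22)/(36 - 9) ≡ 74/27 mod 83. 27⁻¹ ≡ 40 (mod 83), so λ ≡ 55.
  x = λ² - 9 - 36 = 3025 - 45 ≡ 75; y = λ·(9 - 75) - 22 ≡ 0. → (75, 0)
5P: (75, 0) + (36, 13). λ = (13 - 0)/(36 - 75) ≡ 13/44 mod 83. 44⁻¹ ≡ 17 (mod 83) since 44·17 = 748 ≡ 1, so λ ≡ 55.
  x = λ² - 75 - 36 = 3025 - 111 ≡ 9; y = λ·(75 - 9) - 0 ≡ 61. → (9, 61)
6P: (9, 61) + (36, 13). λ = (13 - 61)/(36 - 9) ≡ 35/27 mod 83. 27⁻¹ ≡ 40 (mod 83), so λ ≡ 72.
  x = λ² - 9 - 36 = 5184 - 45 ≡ 76; y = λ·(9 - 76) - 61 ≡ 12. → (76, 12)
7P: (76, 12) + (36, 13). λ = (13 - 12)/(36 - 76) ≡ 1/43 mod 83. 43⁻¹ ≡ 56 (mod 83), so λ ≡ 56.
  x = λ² - 76 - 36 = 3136 - 112 ≡ 36; y = λ·(76 - 36) - 12 ≡ 70. → (36, 70)
8P: (36, 70) + (36, 13): same x and y₁ ≡ -y₂, so the sum is 𝒪.
8P = 𝒪, so the order is 8.

8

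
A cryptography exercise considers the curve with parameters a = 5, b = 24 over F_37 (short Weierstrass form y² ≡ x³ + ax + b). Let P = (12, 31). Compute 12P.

Repeated addition: build up to 12P.
2P: tangent at (12, 31): λ = (3·12² + 5)/(2·31) ≡ 30/25. 25⁻¹ ≡ 3 (mod 37) since 25·3 = 75 ≡ 1, so λ ≡ 30·3 ≡ 16.
  x = λ² - 12 - 12 = 256 - 24 ≡ 10; y = λ·(12 - 10) - 31 ≡ 1. → (10, 1)
3P: (10, 1) + (12, 31). λ = (31 - 1)/(12 - 10) ≡ 30/2 mod 37. 2⁻¹ ≡ 19 (mod 37), so λ ≡ 15.
  x = λ² - 10 - 12 = 225 - 22 ≡ 18; y = λ·(10 - 18) - 1 ≡ 27. → (18, 27)
4P: (18, 27) + (12, 31). λ = (31 - 27)/(12 - 18) ≡ 4/31 mod 37. 31⁻¹ ≡ 6 (mod 37), so λ ≡ 24.
  x = λ² - 18 - 12 = 576 - 30 ≡ 28; y = λ·(18 - 28) - 27 ≡ 29. → (28, 29)
5P: (28, 29) + (12, 31). λ = (31 - 29)/(12 - 28) ≡ 2/21 mod 37. 21⁻¹ ≡ 30 (mod 37) since 21·30 = 630 ≡ 1, so λ ≡ 23.
  x = λ² - 28 - 12 = 529 - 40 ≡ 8; y = λ·(28 - 8) - 29 ≡ 24. → (8, 24)
6P: (8, 24) + (12, 31). λ = (31 - 24)/(12 - 8) ≡ 7/4 mod 37. 4⁻¹ ≡ 28 (mod 37), so λ ≡ 11.
  x = λ² - 8 - 12 = 121 - 20 ≡ 27; y = λ·(8 - 27) - 24 ≡ 26. → (27, 26)
7P: (27, 26) + (12, 31). λ = (31 - 26)/(12 - 27) ≡ 5/22 mod 37. 22⁻¹ ≡ 32 (mod 37), so λ ≡ 12.
  x = λ² - 27 - 12 = 144 - 39 ≡ 31; y = λ·(27 - 31) - 26 ≡ 0. → (31, 0)
8P: (31, 0) + (12, 31). λ = (31 - 0)/(12 - 31) ≡ 31/18 mod 37. 18⁻¹ ≡ 35 (mod 37), so λ ≡ 12.
  x = λ² - 31 - 12 = 144 - 43 ≡ 27; y = λ·(31 - 27) - 0 ≡ 11. → (27, 11)
9P: (27, 11) + (12, 31). λ = (31 - 11)/(12 - 27) ≡ 20/22 mod 37. 22⁻¹ ≡ 32 (mod 37), so λ ≡ 11.
  x = λ² - 27 - 12 = 121 - 39 ≡ 8; y = λ·(27 - 8) - 11 ≡ 13. → (8, 13)
10P: (8, 13) + (12, 31). λ = (31 - 13)/(12 - 8) ≡ 18/4 mod 37. 4⁻¹ ≡ 28 (mod 37) since 4·28 = 112 ≡ 1, so λ ≡ 23.
  x = λ² - 8 - 12 = 529 - 20 ≡ 28; y = λ·(8 - 28) - 13 ≡ 8. → (28, 8)
11P: (28, 8) + (12, 31). λ = (31 - 8)/(12 - 28) ≡ 23/21 mod 37. 21⁻¹ ≡ 30 (mod 37) since 21·30 = 630 ≡ 1, so λ ≡ 24.
  x = λ² - 28 - 12 = 576 - 40 ≡ 18; y = λ·(28 - 18) - 8 ≡ 10. → (18, 10)
12P: (18, 10) + (12, 31). λ = (31 - 10)/(12 - 18) ≡ 21/31 mod 37. 31⁻¹ ≡ 6 (mod 37), so λ ≡ 15.
  x = λ² - 18 - 12 = 225 - 30 ≡ 10; y = λ·(18 - 10) - 10 ≡ 36. → (10, 36)

(10, 36)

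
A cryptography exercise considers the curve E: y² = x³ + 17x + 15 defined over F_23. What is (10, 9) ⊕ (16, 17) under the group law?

(9, 0)

(10, 9) + (16, 17). λ = (17 - 9)/(16 - 10) ≡ 8/6 mod 23. 6⁻¹ ≡ 4 (mod 23), so λ ≡ 9.
  x = λ² - 10 - 16 = 81 - 26 ≡ 9; y = λ·(10 - 9) - 9 ≡ 0. → (9, 0)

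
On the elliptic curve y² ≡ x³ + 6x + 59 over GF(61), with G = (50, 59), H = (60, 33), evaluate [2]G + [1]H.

(44, 31)

First 2G:
Repeated addition: build up to 2G.
2G: tangent at (50, 59): λ = (3·50² + 6)/(2·59) ≡ 3/57. 57⁻¹ ≡ 15 (mod 61), so λ ≡ 3·15 ≡ 45.
  x = λ² - 50 - 50 = 2025 - 100 ≡ 34; y = λ·(50 - 34) - 59 ≡ 51. → (34, 51)
2G = (34, 51).
Finally 2G + H:
(34, 51) + (60, 33). λ = (33 - 51)/(60 - 34) ≡ 43/26 mod 61. 26⁻¹ ≡ 54 (mod 61), so λ ≡ 4.
  x = λ² - 34 - 60 = 16 - 94 ≡ 44; y = λ·(34 - 44) - 51 ≡ 31. → (44, 31)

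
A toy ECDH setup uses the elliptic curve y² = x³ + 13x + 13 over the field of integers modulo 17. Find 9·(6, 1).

Write G = (6, 1).
Double-and-add on 9 = (1001)₂. Start with G = (6, 1) for the leading 1-bit.
double: tangent at (6, 1): λ = (3·6² + 13)/(2·1) ≡ 2/2. 2⁻¹ ≡ 9 (mod 17) since 2·9 = 18 ≡ 1, so λ ≡ 2·9 ≡ 1.
  x = λ² - 6 - 6 = 1 - 12 ≡ 6; y = λ·(6 - 6) - 1 ≡ 16. → (6, 16)
double: tangent at (6, 16): λ = (3·6² + 13)/(2·16) ≡ 2/15. 15⁻¹ ≡ 8 (mod 17), so λ ≡ 2·8 ≡ 16.
  x = λ² - 6 - 6 = 256 - 12 ≡ 6; y = λ·(6 - 6) - 16 ≡ 1. → (6, 1)
double: tangent at (6, 1): λ = (3·6² + 13)/(2·1) ≡ 2/2. 2⁻¹ ≡ 9 (mod 17), so λ ≡ 2·9 ≡ 1.
  x = λ² - 6 - 6 = 1 - 12 ≡ 6; y = λ·(6 - 6) - 1 ≡ 16. → (6, 16)
add G: (6, 16) + (6, 1): same x and y₁ ≡ -y₂, so the sum is O.

O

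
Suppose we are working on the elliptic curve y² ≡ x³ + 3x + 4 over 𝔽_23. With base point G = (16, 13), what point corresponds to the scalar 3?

(16, 10)

Repeated addition: build up to 3G.
2G: tangent at (16, 13): λ = (3·16² + 3)/(2·13) ≡ 12/3. 3⁻¹ ≡ 8 (mod 23), so λ ≡ 12·8 ≡ 4.
  x = λ² - 16 - 16 = 16 - 32 ≡ 7; y = λ·(16 - 7) - 13 ≡ 0. → (7, 0)
3G: (7, 0) + (16, 13). λ = (13 - 0)/(16 - 7) ≡ 13/9 mod 23. 9⁻¹ ≡ 18 (mod 23), so λ ≡ 4.
  x = λ² - 7 - 16 = 16 - 23 ≡ 16; y = λ·(7 - 16) - 0 ≡ 10. → (16, 10)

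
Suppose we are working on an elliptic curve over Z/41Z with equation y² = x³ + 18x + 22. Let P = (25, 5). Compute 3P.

(28, 16)

Repeated addition: build up to 3P.
2P: tangent at (25, 5): λ = (3·25² + 18)/(2·5) ≡ 7/10. 10⁻¹ ≡ 37 (mod 41) since 10·37 = 370 ≡ 1, so λ ≡ 7·37 ≡ 13.
  x = λ² - 25 - 25 = 169 - 50 ≡ 37; y = λ·(25 - 37) - 5 ≡ 3. → (37, 3)
3P: (37, 3) + (25, 5). λ = (5 - 3)/(25 - 37) ≡ 2/29 mod 41. 29⁻¹ ≡ 17 (mod 41) since 29·17 = 493 ≡ 1, so λ ≡ 34.
  x = λ² - 37 - 25 = 1156 - 62 ≡ 28; y = λ·(37 - 28) - 3 ≡ 16. → (28, 16)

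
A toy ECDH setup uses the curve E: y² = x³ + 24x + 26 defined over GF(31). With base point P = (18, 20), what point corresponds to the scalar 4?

O

Repeated addition: build up to 4P.
2P: tangent at (18, 20): λ = (3·18² + 24)/(2·20) ≡ 4/9. 9⁻¹ ≡ 7 (mod 31), so λ ≡ 4·7 ≡ 28.
  x = λ² - 18 - 18 = 784 - 36 ≡ 4; y = λ·(18 - 4) - 20 ≡ 0. → (4, 0)
3P: (4, 0) + (18, 20). λ = (20 - 0)/(18 - 4) ≡ 20/14 mod 31. 14⁻¹ ≡ 20 (mod 31), so λ ≡ 28.
  x = λ² - 4 - 18 = 784 - 22 ≡ 18; y = λ·(4 - 18) - 0 ≡ 11. → (18, 11)
4P: (18, 11) + (18, 20): same x and y₁ ≡ -y₂, so the sum is 𝒪.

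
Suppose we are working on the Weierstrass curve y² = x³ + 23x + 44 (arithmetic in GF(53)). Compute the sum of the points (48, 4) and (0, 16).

(48, 4) + (0, 16). λ = (16 - 4)/(0 - 48) ≡ 12/5 mod 53. 5⁻¹ ≡ 32 (mod 53) since 5·32 = 160 ≡ 1, so λ ≡ 13.
  x = λ² - 48 - 0 = 169 - 48 ≡ 15; y = λ·(48 - 15) - 4 ≡ 1. → (15, 1)

(15, 1)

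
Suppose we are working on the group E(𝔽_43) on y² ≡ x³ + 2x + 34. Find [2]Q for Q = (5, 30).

tangent at (5, 30): λ = (3·5² + 2)/(2·30) ≡ 34/17. 17⁻¹ ≡ 38 (mod 43), so λ ≡ 34·38 ≡ 2.
  x = λ² - 5 - 5 = 4 - 10 ≡ 37; y = λ·(5 - 37) - 30 ≡ 35. → (37, 35)

(37, 35)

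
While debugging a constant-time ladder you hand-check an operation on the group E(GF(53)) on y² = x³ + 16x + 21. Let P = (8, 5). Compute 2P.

(52, 2)

tangent at (8, 5): λ = (3·8² + 16)/(2·5) ≡ 49/10. 10⁻¹ ≡ 16 (mod 53) since 10·16 = 160 ≡ 1, so λ ≡ 49·16 ≡ 42.
  x = λ² - 8 - 8 = 1764 - 16 ≡ 52; y = λ·(8 - 52) - 5 ≡ 2. → (52, 2)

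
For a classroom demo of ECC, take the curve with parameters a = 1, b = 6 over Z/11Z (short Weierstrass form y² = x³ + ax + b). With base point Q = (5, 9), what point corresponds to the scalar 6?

Double-and-add on 6 = (110)₂. Start with Q = (5, 9) for the leading 1-bit.
double: tangent at (5, 9): λ = (3·5² + 1)/(2·9) ≡ 10/7. 7⁻¹ ≡ 8 (mod 11) since 7·8 = 56 ≡ 1, so λ ≡ 10·8 ≡ 3.
  x = λ² - 5 - 5 = 9 - 10 ≡ 10; y = λ·(5 - 10) - 9 ≡ 9. → (10, 9)
add Q: (10, 9) + (5, 9). λ = (9 - 9)/(5 - 10) ≡ 0/6 mod 11. 6⁻¹ ≡ 2 (mod 11) since 6·2 = 12 ≡ 1, so λ ≡ 0.
  x = λ² - 10 - 5 = 0 - 15 ≡ 7; y = λ·(10 - 7) - 9 ≡ 2. → (7, 2)
double: tangent at (7, 2): λ = (3·7² + 1)/(2·2) ≡ 5/4. 4⁻¹ ≡ 3 (mod 11) since 4·3 = 12 ≡ 1, so λ ≡ 5·3 ≡ 4.
  x = λ² - 7 - 7 = 16 - 14 ≡ 2; y = λ·(7 - 2) - 2 ≡ 7. → (2, 7)

(2, 7)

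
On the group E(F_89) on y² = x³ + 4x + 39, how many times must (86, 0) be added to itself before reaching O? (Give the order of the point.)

2

2P: (86, 0) + (86, 0): same x and y₁ ≡ -y₂, so the sum is O.
2P = O, so the order is 2.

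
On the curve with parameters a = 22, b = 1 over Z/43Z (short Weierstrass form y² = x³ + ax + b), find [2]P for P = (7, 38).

(2, 28)

tangent at (7, 38): λ = (3·7² + 22)/(2·38) ≡ 40/33. 33⁻¹ ≡ 30 (mod 43) since 33·30 = 990 ≡ 1, so λ ≡ 40·30 ≡ 39.
  x = λ² - 7 - 7 = 1521 - 14 ≡ 2; y = λ·(7 - 2) - 38 ≡ 28. → (2, 28)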